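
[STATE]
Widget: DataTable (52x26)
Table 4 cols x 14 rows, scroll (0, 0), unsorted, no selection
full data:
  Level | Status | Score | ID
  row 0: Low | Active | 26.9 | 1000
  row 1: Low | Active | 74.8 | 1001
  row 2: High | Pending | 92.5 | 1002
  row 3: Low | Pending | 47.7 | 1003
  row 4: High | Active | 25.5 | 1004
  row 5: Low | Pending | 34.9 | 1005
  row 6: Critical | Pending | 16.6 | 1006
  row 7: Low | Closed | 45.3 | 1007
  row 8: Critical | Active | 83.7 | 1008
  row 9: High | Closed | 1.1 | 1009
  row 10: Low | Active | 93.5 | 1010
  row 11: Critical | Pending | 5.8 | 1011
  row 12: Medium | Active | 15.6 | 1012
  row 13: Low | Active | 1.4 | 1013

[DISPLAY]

Level   │Status │Score│ID                           
────────┼───────┼─────┼────                         
Low     │Active │26.9 │1000                         
Low     │Active │74.8 │1001                         
High    │Pending│92.5 │1002                         
Low     │Pending│47.7 │1003                         
High    │Active │25.5 │1004                         
Low     │Pending│34.9 │1005                         
Critical│Pending│16.6 │1006                         
Low     │Closed │45.3 │1007                         
Critical│Active │83.7 │1008                         
High    │Closed │1.1  │1009                         
Low     │Active │93.5 │1010                         
Critical│Pending│5.8  │1011                         
Medium  │Active │15.6 │1012                         
Low     │Active │1.4  │1013                         
                                                    
                                                    
                                                    
                                                    
                                                    
                                                    
                                                    
                                                    
                                                    
                                                    


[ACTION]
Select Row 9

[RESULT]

Level   │Status │Score│ID                           
────────┼───────┼─────┼────                         
Low     │Active │26.9 │1000                         
Low     │Active │74.8 │1001                         
High    │Pending│92.5 │1002                         
Low     │Pending│47.7 │1003                         
High    │Active │25.5 │1004                         
Low     │Pending│34.9 │1005                         
Critical│Pending│16.6 │1006                         
Low     │Closed │45.3 │1007                         
Critical│Active │83.7 │1008                         
>igh    │Closed │1.1  │1009                         
Low     │Active │93.5 │1010                         
Critical│Pending│5.8  │1011                         
Medium  │Active │15.6 │1012                         
Low     │Active │1.4  │1013                         
                                                    
                                                    
                                                    
                                                    
                                                    
                                                    
                                                    
                                                    
                                                    
                                                    


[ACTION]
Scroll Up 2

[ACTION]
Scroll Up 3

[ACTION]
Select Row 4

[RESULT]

Level   │Status │Score│ID                           
────────┼───────┼─────┼────                         
Low     │Active │26.9 │1000                         
Low     │Active │74.8 │1001                         
High    │Pending│92.5 │1002                         
Low     │Pending│47.7 │1003                         
>igh    │Active │25.5 │1004                         
Low     │Pending│34.9 │1005                         
Critical│Pending│16.6 │1006                         
Low     │Closed │45.3 │1007                         
Critical│Active │83.7 │1008                         
High    │Closed │1.1  │1009                         
Low     │Active │93.5 │1010                         
Critical│Pending│5.8  │1011                         
Medium  │Active │15.6 │1012                         
Low     │Active │1.4  │1013                         
                                                    
                                                    
                                                    
                                                    
                                                    
                                                    
                                                    
                                                    
                                                    
                                                    


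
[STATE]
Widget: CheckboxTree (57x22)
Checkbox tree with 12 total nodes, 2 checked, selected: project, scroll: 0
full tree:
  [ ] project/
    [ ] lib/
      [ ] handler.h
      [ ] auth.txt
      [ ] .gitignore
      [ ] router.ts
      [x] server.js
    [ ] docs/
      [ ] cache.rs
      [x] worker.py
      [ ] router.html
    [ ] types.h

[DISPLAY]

>[-] project/                                            
   [-] lib/                                              
     [ ] handler.h                                       
     [ ] auth.txt                                        
     [ ] .gitignore                                      
     [ ] router.ts                                       
     [x] server.js                                       
   [-] docs/                                             
     [ ] cache.rs                                        
     [x] worker.py                                       
     [ ] router.html                                     
   [ ] types.h                                           
                                                         
                                                         
                                                         
                                                         
                                                         
                                                         
                                                         
                                                         
                                                         
                                                         


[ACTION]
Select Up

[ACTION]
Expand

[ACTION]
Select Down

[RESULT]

 [-] project/                                            
>  [-] lib/                                              
     [ ] handler.h                                       
     [ ] auth.txt                                        
     [ ] .gitignore                                      
     [ ] router.ts                                       
     [x] server.js                                       
   [-] docs/                                             
     [ ] cache.rs                                        
     [x] worker.py                                       
     [ ] router.html                                     
   [ ] types.h                                           
                                                         
                                                         
                                                         
                                                         
                                                         
                                                         
                                                         
                                                         
                                                         
                                                         


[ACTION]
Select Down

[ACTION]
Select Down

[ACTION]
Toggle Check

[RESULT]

 [-] project/                                            
   [-] lib/                                              
     [ ] handler.h                                       
>    [x] auth.txt                                        
     [ ] .gitignore                                      
     [ ] router.ts                                       
     [x] server.js                                       
   [-] docs/                                             
     [ ] cache.rs                                        
     [x] worker.py                                       
     [ ] router.html                                     
   [ ] types.h                                           
                                                         
                                                         
                                                         
                                                         
                                                         
                                                         
                                                         
                                                         
                                                         
                                                         


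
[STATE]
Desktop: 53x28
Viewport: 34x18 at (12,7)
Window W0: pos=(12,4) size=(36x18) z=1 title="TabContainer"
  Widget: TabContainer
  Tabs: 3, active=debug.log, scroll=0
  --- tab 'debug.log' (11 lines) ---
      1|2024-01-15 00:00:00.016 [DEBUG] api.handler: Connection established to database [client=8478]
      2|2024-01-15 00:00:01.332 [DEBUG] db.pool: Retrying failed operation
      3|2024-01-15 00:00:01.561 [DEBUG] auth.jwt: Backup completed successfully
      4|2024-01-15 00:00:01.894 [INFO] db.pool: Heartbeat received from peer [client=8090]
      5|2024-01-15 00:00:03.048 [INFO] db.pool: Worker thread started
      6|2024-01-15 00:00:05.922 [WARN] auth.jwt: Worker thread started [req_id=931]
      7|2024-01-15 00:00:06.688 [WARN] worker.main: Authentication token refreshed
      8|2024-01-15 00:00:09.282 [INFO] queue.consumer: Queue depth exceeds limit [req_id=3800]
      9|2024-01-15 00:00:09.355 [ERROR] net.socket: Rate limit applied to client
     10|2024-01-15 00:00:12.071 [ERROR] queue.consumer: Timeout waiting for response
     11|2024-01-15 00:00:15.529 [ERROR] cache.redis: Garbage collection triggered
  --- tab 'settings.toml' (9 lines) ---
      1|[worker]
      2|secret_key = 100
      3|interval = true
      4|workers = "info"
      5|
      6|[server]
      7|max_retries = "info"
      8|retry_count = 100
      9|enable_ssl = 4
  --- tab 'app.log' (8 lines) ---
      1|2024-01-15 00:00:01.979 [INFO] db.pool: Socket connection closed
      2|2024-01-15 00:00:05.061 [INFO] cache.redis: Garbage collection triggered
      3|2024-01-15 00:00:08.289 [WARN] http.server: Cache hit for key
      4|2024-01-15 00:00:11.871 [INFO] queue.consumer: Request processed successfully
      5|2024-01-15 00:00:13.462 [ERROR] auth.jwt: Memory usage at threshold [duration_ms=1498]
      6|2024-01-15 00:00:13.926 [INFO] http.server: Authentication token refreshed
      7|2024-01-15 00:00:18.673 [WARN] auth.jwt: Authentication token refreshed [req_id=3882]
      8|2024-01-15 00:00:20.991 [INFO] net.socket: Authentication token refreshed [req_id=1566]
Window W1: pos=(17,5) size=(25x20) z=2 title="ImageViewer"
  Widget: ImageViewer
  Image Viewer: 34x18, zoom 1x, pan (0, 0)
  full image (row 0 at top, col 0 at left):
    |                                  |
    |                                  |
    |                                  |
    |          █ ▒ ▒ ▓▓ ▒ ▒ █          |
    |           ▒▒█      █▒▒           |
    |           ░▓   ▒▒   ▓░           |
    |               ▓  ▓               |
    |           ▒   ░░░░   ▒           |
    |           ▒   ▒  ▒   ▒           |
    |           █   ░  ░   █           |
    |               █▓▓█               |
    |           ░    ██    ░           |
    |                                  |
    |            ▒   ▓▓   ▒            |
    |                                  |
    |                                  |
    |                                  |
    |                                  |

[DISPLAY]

┃[deb┠───────────────────────┨app.
┃────┃                       ┃────
┃2024┃                       ┃G] a
┃2024┃                       ┃G] d
┃2024┃          █ ▒ ▒ ▓▓ ▒ ▒ ┃G] a
┃2024┃           ▒▒█      █▒▒┃] db
┃2024┃           ░▓   ▒▒   ▓░┃] db
┃2024┃               ▓  ▓    ┃] au
┃2024┃           ▒   ░░░░   ▒┃] wo
┃2024┃           ▒   ▒  ▒   ▒┃] qu
┃2024┃           █   ░  ░   █┃R] n
┃2024┃               █▓▓█    ┃R] q
┃2024┃           ░    ██    ░┃R] c
┃    ┃                       ┃    
┗━━━━┃            ▒   ▓▓   ▒ ┃━━━━
     ┃                       ┃    
     ┃                       ┃    
     ┗━━━━━━━━━━━━━━━━━━━━━━━┛    


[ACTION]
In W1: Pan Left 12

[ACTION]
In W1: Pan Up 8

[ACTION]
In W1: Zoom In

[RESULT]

┃[deb┠───────────────────────┨app.
┃────┃                       ┃────
┃2024┃                       ┃G] a
┃2024┃                       ┃G] d
┃2024┃                       ┃G] a
┃2024┃                       ┃] db
┃2024┃                       ┃] db
┃2024┃                    ██ ┃] au
┃2024┃                    ██ ┃] wo
┃2024┃                      ▒┃] qu
┃2024┃                      ▒┃R] n
┃2024┃                      ░┃R] q
┃2024┃                      ░┃R] c
┃    ┃                       ┃    
┗━━━━┃                       ┃━━━━
     ┃                      ▒┃    
     ┃                      ▒┃    
     ┗━━━━━━━━━━━━━━━━━━━━━━━┛    


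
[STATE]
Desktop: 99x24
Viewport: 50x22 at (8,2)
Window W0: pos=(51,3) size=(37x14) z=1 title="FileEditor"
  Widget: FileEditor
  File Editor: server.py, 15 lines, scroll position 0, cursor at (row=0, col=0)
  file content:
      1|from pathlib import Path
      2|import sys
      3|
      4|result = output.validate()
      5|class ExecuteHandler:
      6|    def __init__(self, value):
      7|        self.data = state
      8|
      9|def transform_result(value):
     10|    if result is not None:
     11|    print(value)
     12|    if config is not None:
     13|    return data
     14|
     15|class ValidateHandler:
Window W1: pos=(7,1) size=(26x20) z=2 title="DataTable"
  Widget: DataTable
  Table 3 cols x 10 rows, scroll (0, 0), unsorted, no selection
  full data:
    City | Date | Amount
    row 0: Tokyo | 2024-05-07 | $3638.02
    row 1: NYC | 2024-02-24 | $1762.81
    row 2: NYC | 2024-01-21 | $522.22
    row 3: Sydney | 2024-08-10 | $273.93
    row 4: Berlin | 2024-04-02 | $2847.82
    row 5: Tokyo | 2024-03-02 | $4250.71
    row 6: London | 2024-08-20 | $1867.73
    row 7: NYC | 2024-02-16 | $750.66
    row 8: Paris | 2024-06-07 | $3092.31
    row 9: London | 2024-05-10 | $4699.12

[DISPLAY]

 DataTable              ┃                         
────────────────────────┨                  ┏━━━━━━
City  │Date      │Amount┃                  ┃ FileE
──────┼──────────┼──────┃                  ┠──────
Tokyo │2024-05-07│$3638.┃                  ┃█rom p
NYC   │2024-02-24│$1762.┃                  ┃import
NYC   │2024-01-21│$522.2┃                  ┃      
Sydney│2024-08-10│$273.9┃                  ┃result
Berlin│2024-04-02│$2847.┃                  ┃class 
Tokyo │2024-03-02│$4250.┃                  ┃    de
London│2024-08-20│$1867.┃                  ┃      
NYC   │2024-02-16│$750.6┃                  ┃      
Paris │2024-06-07│$3092.┃                  ┃def tr
London│2024-05-10│$4699.┃                  ┃    if
                        ┃                  ┗━━━━━━
                        ┃                         
                        ┃                         
                        ┃                         
━━━━━━━━━━━━━━━━━━━━━━━━┛                         
                                                  
                                                  
                                                  


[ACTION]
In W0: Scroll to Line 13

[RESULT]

 DataTable              ┃                         
────────────────────────┨                  ┏━━━━━━
City  │Date      │Amount┃                  ┃ FileE
──────┼──────────┼──────┃                  ┠──────
Tokyo │2024-05-07│$3638.┃                  ┃    de
NYC   │2024-02-24│$1762.┃                  ┃      
NYC   │2024-01-21│$522.2┃                  ┃      
Sydney│2024-08-10│$273.9┃                  ┃def tr
Berlin│2024-04-02│$2847.┃                  ┃    if
Tokyo │2024-03-02│$4250.┃                  ┃    pr
London│2024-08-20│$1867.┃                  ┃    if
NYC   │2024-02-16│$750.6┃                  ┃    re
Paris │2024-06-07│$3092.┃                  ┃      
London│2024-05-10│$4699.┃                  ┃class 
                        ┃                  ┗━━━━━━
                        ┃                         
                        ┃                         
                        ┃                         
━━━━━━━━━━━━━━━━━━━━━━━━┛                         
                                                  
                                                  
                                                  


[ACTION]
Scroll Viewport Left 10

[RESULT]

       ┃ DataTable              ┃                 
       ┠────────────────────────┨                 
       ┃City  │Date      │Amount┃                 
       ┃──────┼──────────┼──────┃                 
       ┃Tokyo │2024-05-07│$3638.┃                 
       ┃NYC   │2024-02-24│$1762.┃                 
       ┃NYC   │2024-01-21│$522.2┃                 
       ┃Sydney│2024-08-10│$273.9┃                 
       ┃Berlin│2024-04-02│$2847.┃                 
       ┃Tokyo │2024-03-02│$4250.┃                 
       ┃London│2024-08-20│$1867.┃                 
       ┃NYC   │2024-02-16│$750.6┃                 
       ┃Paris │2024-06-07│$3092.┃                 
       ┃London│2024-05-10│$4699.┃                 
       ┃                        ┃                 
       ┃                        ┃                 
       ┃                        ┃                 
       ┃                        ┃                 
       ┗━━━━━━━━━━━━━━━━━━━━━━━━┛                 
                                                  
                                                  
                                                  


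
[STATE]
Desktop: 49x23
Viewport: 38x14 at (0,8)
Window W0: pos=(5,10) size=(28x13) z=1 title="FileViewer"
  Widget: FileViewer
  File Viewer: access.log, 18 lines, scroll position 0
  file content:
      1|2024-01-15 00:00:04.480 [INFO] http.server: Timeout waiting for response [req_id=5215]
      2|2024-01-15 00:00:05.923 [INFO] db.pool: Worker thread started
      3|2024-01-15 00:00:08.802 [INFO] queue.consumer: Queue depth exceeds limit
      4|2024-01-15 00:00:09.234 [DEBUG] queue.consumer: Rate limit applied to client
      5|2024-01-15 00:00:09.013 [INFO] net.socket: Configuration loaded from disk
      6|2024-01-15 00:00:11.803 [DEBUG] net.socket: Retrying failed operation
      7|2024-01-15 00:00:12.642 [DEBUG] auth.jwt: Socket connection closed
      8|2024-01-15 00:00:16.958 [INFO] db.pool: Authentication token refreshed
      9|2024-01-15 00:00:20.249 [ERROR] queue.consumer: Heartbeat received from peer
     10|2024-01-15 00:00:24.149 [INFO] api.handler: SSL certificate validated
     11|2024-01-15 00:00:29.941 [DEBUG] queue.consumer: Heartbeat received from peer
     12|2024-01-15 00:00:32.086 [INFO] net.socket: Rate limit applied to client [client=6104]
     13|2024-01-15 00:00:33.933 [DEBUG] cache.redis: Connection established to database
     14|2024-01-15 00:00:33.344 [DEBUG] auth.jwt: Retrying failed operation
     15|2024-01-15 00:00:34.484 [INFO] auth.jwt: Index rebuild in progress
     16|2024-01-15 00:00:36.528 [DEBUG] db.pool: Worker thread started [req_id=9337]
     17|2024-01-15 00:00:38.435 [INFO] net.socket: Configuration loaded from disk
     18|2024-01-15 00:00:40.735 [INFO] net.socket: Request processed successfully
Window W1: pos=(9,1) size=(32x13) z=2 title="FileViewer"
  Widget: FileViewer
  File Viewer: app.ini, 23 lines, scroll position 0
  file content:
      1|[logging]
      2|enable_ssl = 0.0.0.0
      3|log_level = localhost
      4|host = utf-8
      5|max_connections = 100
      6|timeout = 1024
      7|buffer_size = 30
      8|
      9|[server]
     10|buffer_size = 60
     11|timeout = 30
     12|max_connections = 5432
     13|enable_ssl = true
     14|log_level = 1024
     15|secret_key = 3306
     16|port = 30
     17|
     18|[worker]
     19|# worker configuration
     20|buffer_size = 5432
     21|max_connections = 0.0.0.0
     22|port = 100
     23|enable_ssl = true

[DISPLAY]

         ┃max_connections = 100       
         ┃timeout = 1024              
     ┏━━━┃buffer_size = 30            
     ┃ Fi┃                            
     ┠───┃[server]                    
     ┃202┗━━━━━━━━━━━━━━━━━━━━━━━━━━━━
     ┃2024-01-15 00:00:05.923 [█┃     
     ┃2024-01-15 00:00:08.802 [░┃     
     ┃2024-01-15 00:00:09.234 [░┃     
     ┃2024-01-15 00:00:09.013 [░┃     
     ┃2024-01-15 00:00:11.803 [░┃     
     ┃2024-01-15 00:00:12.642 [░┃     
     ┃2024-01-15 00:00:16.958 [░┃     
     ┃2024-01-15 00:00:20.249 [▼┃     


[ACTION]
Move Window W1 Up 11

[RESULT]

         ┃timeout = 1024              
         ┃buffer_size = 30            
     ┏━━━┃                            
     ┃ Fi┃[server]                    
     ┠───┗━━━━━━━━━━━━━━━━━━━━━━━━━━━━
     ┃2024-01-15 00:00:04.480 [▲┃     
     ┃2024-01-15 00:00:05.923 [█┃     
     ┃2024-01-15 00:00:08.802 [░┃     
     ┃2024-01-15 00:00:09.234 [░┃     
     ┃2024-01-15 00:00:09.013 [░┃     
     ┃2024-01-15 00:00:11.803 [░┃     
     ┃2024-01-15 00:00:12.642 [░┃     
     ┃2024-01-15 00:00:16.958 [░┃     
     ┃2024-01-15 00:00:20.249 [▼┃     


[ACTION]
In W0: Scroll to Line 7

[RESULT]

         ┃timeout = 1024              
         ┃buffer_size = 30            
     ┏━━━┃                            
     ┃ Fi┃[server]                    
     ┠───┗━━━━━━━━━━━━━━━━━━━━━━━━━━━━
     ┃2024-01-15 00:00:12.642 [▲┃     
     ┃2024-01-15 00:00:16.958 [░┃     
     ┃2024-01-15 00:00:20.249 [░┃     
     ┃2024-01-15 00:00:24.149 [░┃     
     ┃2024-01-15 00:00:29.941 [░┃     
     ┃2024-01-15 00:00:32.086 [█┃     
     ┃2024-01-15 00:00:33.933 [░┃     
     ┃2024-01-15 00:00:33.344 [░┃     
     ┃2024-01-15 00:00:34.484 [▼┃     


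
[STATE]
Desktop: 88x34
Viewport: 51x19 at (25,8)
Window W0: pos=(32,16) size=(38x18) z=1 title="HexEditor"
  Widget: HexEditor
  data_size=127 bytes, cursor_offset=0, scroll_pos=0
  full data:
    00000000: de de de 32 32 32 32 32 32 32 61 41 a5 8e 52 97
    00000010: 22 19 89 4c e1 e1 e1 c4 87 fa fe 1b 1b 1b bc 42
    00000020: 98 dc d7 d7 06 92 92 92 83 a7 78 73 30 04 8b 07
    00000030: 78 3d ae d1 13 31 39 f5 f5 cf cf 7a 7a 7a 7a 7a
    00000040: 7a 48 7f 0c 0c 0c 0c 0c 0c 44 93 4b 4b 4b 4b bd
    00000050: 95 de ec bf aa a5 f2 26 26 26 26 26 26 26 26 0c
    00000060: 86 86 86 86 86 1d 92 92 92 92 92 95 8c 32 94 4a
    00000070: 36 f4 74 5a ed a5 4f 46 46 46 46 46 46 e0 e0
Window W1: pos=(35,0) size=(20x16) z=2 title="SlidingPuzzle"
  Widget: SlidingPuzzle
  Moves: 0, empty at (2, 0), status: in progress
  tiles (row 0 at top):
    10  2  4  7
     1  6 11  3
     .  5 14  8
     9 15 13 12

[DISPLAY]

          ┃│    │  5 │ 14 │  ┃                     
          ┃├────┼────┼────┼──┃                     
          ┃│  9 │ 15 │ 13 │ 1┃                     
          ┃└────┴────┴────┴──┃                     
          ┃Moves: 0          ┃                     
          ┃                  ┃                     
          ┃                  ┃                     
          ┗━━━━━━━━━━━━━━━━━━┛                     
       ┏━━━━━━━━━━━━━━━━━━━━━━━━━━━━━━━━━━━━┓      
       ┃ HexEditor                          ┃      
       ┠────────────────────────────────────┨      
       ┃00000000  DE de de 32 32 32 32 32  3┃      
       ┃00000010  22 19 89 4c e1 e1 e1 c4  8┃      
       ┃00000020  98 dc d7 d7 06 92 92 92  8┃      
       ┃00000030  78 3d ae d1 13 31 39 f5  f┃      
       ┃00000040  7a 48 7f 0c 0c 0c 0c 0c  0┃      
       ┃00000050  95 de ec bf aa a5 f2 26  2┃      
       ┃00000060  86 86 86 86 86 1d 92 92  9┃      
       ┃00000070  36 f4 74 5a ed a5 4f 46  4┃      


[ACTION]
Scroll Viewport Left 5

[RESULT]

               ┃│    │  5 │ 14 │  ┃                
               ┃├────┼────┼────┼──┃                
               ┃│  9 │ 15 │ 13 │ 1┃                
               ┃└────┴────┴────┴──┃                
               ┃Moves: 0          ┃                
               ┃                  ┃                
               ┃                  ┃                
               ┗━━━━━━━━━━━━━━━━━━┛                
            ┏━━━━━━━━━━━━━━━━━━━━━━━━━━━━━━━━━━━━┓ 
            ┃ HexEditor                          ┃ 
            ┠────────────────────────────────────┨ 
            ┃00000000  DE de de 32 32 32 32 32  3┃ 
            ┃00000010  22 19 89 4c e1 e1 e1 c4  8┃ 
            ┃00000020  98 dc d7 d7 06 92 92 92  8┃ 
            ┃00000030  78 3d ae d1 13 31 39 f5  f┃ 
            ┃00000040  7a 48 7f 0c 0c 0c 0c 0c  0┃ 
            ┃00000050  95 de ec bf aa a5 f2 26  2┃ 
            ┃00000060  86 86 86 86 86 1d 92 92  9┃ 
            ┃00000070  36 f4 74 5a ed a5 4f 46  4┃ 


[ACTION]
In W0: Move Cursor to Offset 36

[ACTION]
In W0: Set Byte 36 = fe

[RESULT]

               ┃│    │  5 │ 14 │  ┃                
               ┃├────┼────┼────┼──┃                
               ┃│  9 │ 15 │ 13 │ 1┃                
               ┃└────┴────┴────┴──┃                
               ┃Moves: 0          ┃                
               ┃                  ┃                
               ┃                  ┃                
               ┗━━━━━━━━━━━━━━━━━━┛                
            ┏━━━━━━━━━━━━━━━━━━━━━━━━━━━━━━━━━━━━┓ 
            ┃ HexEditor                          ┃ 
            ┠────────────────────────────────────┨ 
            ┃00000000  de de de 32 32 32 32 32  3┃ 
            ┃00000010  22 19 89 4c e1 e1 e1 c4  8┃ 
            ┃00000020  98 dc d7 d7 FE 92 92 92  8┃ 
            ┃00000030  78 3d ae d1 13 31 39 f5  f┃ 
            ┃00000040  7a 48 7f 0c 0c 0c 0c 0c  0┃ 
            ┃00000050  95 de ec bf aa a5 f2 26  2┃ 
            ┃00000060  86 86 86 86 86 1d 92 92  9┃ 
            ┃00000070  36 f4 74 5a ed a5 4f 46  4┃ 


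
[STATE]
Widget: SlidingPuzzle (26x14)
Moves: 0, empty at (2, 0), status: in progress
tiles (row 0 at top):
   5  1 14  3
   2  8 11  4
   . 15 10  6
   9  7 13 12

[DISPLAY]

┌────┬────┬────┬────┐     
│  5 │  1 │ 14 │  3 │     
├────┼────┼────┼────┤     
│  2 │  8 │ 11 │  4 │     
├────┼────┼────┼────┤     
│    │ 15 │ 10 │  6 │     
├────┼────┼────┼────┤     
│  9 │  7 │ 13 │ 12 │     
└────┴────┴────┴────┘     
Moves: 0                  
                          
                          
                          
                          


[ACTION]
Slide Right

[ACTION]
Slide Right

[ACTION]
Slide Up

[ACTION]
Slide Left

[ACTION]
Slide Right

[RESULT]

┌────┬────┬────┬────┐     
│  5 │  1 │ 14 │  3 │     
├────┼────┼────┼────┤     
│  2 │  8 │ 11 │  4 │     
├────┼────┼────┼────┤     
│  9 │ 15 │ 10 │  6 │     
├────┼────┼────┼────┤     
│    │  7 │ 13 │ 12 │     
└────┴────┴────┴────┘     
Moves: 3                  
                          
                          
                          
                          


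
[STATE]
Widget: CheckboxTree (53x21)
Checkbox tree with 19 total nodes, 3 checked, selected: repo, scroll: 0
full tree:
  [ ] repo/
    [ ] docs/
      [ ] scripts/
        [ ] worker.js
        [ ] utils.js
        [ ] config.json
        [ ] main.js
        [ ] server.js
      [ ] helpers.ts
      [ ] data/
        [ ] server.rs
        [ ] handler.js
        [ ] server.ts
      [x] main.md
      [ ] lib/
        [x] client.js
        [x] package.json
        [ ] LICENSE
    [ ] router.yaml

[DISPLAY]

>[-] repo/                                           
   [-] docs/                                         
     [ ] scripts/                                    
       [ ] worker.js                                 
       [ ] utils.js                                  
       [ ] config.json                               
       [ ] main.js                                   
       [ ] server.js                                 
     [ ] helpers.ts                                  
     [ ] data/                                       
       [ ] server.rs                                 
       [ ] handler.js                                
       [ ] server.ts                                 
     [x] main.md                                     
     [-] lib/                                        
       [x] client.js                                 
       [x] package.json                              
       [ ] LICENSE                                   
   [ ] router.yaml                                   
                                                     
                                                     


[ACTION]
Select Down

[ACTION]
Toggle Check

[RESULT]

 [-] repo/                                           
>  [x] docs/                                         
     [x] scripts/                                    
       [x] worker.js                                 
       [x] utils.js                                  
       [x] config.json                               
       [x] main.js                                   
       [x] server.js                                 
     [x] helpers.ts                                  
     [x] data/                                       
       [x] server.rs                                 
       [x] handler.js                                
       [x] server.ts                                 
     [x] main.md                                     
     [x] lib/                                        
       [x] client.js                                 
       [x] package.json                              
       [x] LICENSE                                   
   [ ] router.yaml                                   
                                                     
                                                     


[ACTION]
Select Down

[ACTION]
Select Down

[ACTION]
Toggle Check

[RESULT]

 [-] repo/                                           
   [-] docs/                                         
     [-] scripts/                                    
>      [ ] worker.js                                 
       [x] utils.js                                  
       [x] config.json                               
       [x] main.js                                   
       [x] server.js                                 
     [x] helpers.ts                                  
     [x] data/                                       
       [x] server.rs                                 
       [x] handler.js                                
       [x] server.ts                                 
     [x] main.md                                     
     [x] lib/                                        
       [x] client.js                                 
       [x] package.json                              
       [x] LICENSE                                   
   [ ] router.yaml                                   
                                                     
                                                     


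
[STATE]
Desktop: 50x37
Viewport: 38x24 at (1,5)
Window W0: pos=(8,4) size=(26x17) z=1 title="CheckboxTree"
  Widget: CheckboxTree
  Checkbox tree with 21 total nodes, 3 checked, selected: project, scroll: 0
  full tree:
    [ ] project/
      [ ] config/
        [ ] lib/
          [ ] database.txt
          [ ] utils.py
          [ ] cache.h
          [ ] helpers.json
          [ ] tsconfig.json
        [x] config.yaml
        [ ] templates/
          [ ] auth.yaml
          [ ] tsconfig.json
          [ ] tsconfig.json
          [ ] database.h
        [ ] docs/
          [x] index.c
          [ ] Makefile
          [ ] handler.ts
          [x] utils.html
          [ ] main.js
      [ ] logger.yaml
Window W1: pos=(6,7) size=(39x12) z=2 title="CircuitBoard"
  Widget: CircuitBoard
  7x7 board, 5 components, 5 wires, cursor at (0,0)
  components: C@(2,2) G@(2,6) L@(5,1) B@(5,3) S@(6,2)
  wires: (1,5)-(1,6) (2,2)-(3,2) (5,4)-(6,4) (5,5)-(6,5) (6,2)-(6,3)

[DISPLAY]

       ┃ CheckboxTree           ┃     
       ┠────────────────────────┨     
     ┏━━━━━━━━━━━━━━━━━━━━━━━━━━━━━━━━
     ┃ CircuitBoard                   
     ┠────────────────────────────────
     ┃   0 1 2 3 4 5 6                
     ┃0  [.]                          
     ┃                                
     ┃1                       · ─ ·   
     ┃                                
     ┃2           C               G   
     ┃            │                   
     ┃3           ·                   
     ┗━━━━━━━━━━━━━━━━━━━━━━━━━━━━━━━━
       ┃       [ ] tsconfig.json┃     
       ┗━━━━━━━━━━━━━━━━━━━━━━━━┛     
                                      
                                      
                                      
                                      
                                      
                                      
                                      
                                      


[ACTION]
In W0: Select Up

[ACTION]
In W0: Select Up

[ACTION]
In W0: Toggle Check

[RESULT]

       ┃ CheckboxTree           ┃     
       ┠────────────────────────┨     
     ┏━━━━━━━━━━━━━━━━━━━━━━━━━━━━━━━━
     ┃ CircuitBoard                   
     ┠────────────────────────────────
     ┃   0 1 2 3 4 5 6                
     ┃0  [.]                          
     ┃                                
     ┃1                       · ─ ·   
     ┃                                
     ┃2           C               G   
     ┃            │                   
     ┃3           ·                   
     ┗━━━━━━━━━━━━━━━━━━━━━━━━━━━━━━━━
       ┃       [x] tsconfig.json┃     
       ┗━━━━━━━━━━━━━━━━━━━━━━━━┛     
                                      
                                      
                                      
                                      
                                      
                                      
                                      
                                      


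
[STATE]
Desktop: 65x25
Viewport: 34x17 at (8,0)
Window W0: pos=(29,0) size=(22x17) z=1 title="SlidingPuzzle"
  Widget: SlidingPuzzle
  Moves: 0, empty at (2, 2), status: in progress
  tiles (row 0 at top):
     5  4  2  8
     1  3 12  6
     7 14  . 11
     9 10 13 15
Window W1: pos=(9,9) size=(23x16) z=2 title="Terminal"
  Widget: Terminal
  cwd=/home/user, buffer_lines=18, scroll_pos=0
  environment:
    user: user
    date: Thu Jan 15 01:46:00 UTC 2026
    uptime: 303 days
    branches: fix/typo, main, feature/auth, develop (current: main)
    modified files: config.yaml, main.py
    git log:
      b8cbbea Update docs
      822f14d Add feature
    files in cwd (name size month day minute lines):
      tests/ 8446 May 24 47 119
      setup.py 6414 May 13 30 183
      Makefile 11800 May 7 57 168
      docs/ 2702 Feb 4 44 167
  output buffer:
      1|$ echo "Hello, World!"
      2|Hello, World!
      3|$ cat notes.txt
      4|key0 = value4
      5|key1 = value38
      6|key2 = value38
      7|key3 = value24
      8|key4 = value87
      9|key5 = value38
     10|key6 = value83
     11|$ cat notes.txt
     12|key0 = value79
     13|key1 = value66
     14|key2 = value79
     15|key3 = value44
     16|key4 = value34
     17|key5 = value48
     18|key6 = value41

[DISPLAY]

                     ┏━━━━━━━━━━━━
                     ┃ SlidingPuzz
                     ┠────────────
                     ┃┌────┬────┬─
                     ┃│  5 │  4 │ 
                     ┃├────┼────┼─
                     ┃│  1 │  3 │ 
                     ┃├────┼────┼─
                     ┃│  7 │ 14 │ 
 ┏━━━━━━━━━━━━━━━━━━━━━┓───┼────┼─
 ┃ Terminal            ┃ 9 │ 10 │ 
 ┠─────────────────────┨───┴────┴─
 ┃$ echo "Hello, World!┃ves: 0    
 ┃Hello, World!        ┃          
 ┃$ cat notes.txt      ┃          
 ┃key0 = value4        ┃          
 ┃key1 = value38       ┃━━━━━━━━━━


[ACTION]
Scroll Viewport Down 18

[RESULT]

                     ┃│  7 │ 14 │ 
 ┏━━━━━━━━━━━━━━━━━━━━━┓───┼────┼─
 ┃ Terminal            ┃ 9 │ 10 │ 
 ┠─────────────────────┨───┴────┴─
 ┃$ echo "Hello, World!┃ves: 0    
 ┃Hello, World!        ┃          
 ┃$ cat notes.txt      ┃          
 ┃key0 = value4        ┃          
 ┃key1 = value38       ┃━━━━━━━━━━
 ┃key2 = value38       ┃          
 ┃key3 = value24       ┃          
 ┃key4 = value87       ┃          
 ┃key5 = value38       ┃          
 ┃key6 = value83       ┃          
 ┃$ cat notes.txt      ┃          
 ┃key0 = value79       ┃          
 ┗━━━━━━━━━━━━━━━━━━━━━┛          


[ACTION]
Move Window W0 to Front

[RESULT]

                     ┃│  7 │ 14 │ 
 ┏━━━━━━━━━━━━━━━━━━━┃├────┼────┼─
 ┃ Terminal          ┃│  9 │ 10 │ 
 ┠───────────────────┃└────┴────┴─
 ┃$ echo "Hello, Worl┃Moves: 0    
 ┃Hello, World!      ┃            
 ┃$ cat notes.txt    ┃            
 ┃key0 = value4      ┃            
 ┃key1 = value38     ┗━━━━━━━━━━━━
 ┃key2 = value38       ┃          
 ┃key3 = value24       ┃          
 ┃key4 = value87       ┃          
 ┃key5 = value38       ┃          
 ┃key6 = value83       ┃          
 ┃$ cat notes.txt      ┃          
 ┃key0 = value79       ┃          
 ┗━━━━━━━━━━━━━━━━━━━━━┛          


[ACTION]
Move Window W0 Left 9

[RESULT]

            ┃│  7 │ 14 │    │ 11 ┃
 ┏━━━━━━━━━━┃├────┼────┼────┼────┃
 ┃ Terminal ┃│  9 │ 10 │ 13 │ 15 ┃
 ┠──────────┃└────┴────┴────┴────┃
 ┃$ echo "He┃Moves: 0            ┃
 ┃Hello, Wor┃                    ┃
 ┃$ cat note┃                    ┃
 ┃key0 = val┃                    ┃
 ┃key1 = val┗━━━━━━━━━━━━━━━━━━━━┛
 ┃key2 = value38       ┃          
 ┃key3 = value24       ┃          
 ┃key4 = value87       ┃          
 ┃key5 = value38       ┃          
 ┃key6 = value83       ┃          
 ┃$ cat notes.txt      ┃          
 ┃key0 = value79       ┃          
 ┗━━━━━━━━━━━━━━━━━━━━━┛          
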